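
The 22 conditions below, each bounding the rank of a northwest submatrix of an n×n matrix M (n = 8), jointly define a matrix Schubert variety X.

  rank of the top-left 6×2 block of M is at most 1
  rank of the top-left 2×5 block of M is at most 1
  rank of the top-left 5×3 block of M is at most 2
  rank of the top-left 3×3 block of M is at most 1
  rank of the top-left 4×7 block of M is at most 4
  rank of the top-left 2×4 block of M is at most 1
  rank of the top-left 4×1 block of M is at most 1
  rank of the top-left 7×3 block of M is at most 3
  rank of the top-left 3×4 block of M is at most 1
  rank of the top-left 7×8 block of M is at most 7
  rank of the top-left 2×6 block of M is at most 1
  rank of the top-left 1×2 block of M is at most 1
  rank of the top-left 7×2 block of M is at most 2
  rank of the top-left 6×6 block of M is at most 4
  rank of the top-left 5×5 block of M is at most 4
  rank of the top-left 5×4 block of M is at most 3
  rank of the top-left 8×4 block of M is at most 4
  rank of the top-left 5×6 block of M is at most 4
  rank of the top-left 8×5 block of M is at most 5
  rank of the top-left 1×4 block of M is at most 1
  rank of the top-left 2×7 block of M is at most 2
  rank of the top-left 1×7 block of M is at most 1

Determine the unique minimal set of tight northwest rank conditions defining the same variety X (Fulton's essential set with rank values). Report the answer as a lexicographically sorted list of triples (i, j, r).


Reconstructing r_w from the 22 given conditions:

  row 1: 1 | 1 | 1 | 1 | 1 | 1 | 1 | 1
  row 2: 1 | 1 | 1 | 1 | 1 | 1 | 2 | 2
  row 3: 1 | 1 | 1 | 1 | 2 | 2 | 3 | 3
  row 4: 1 | 1 | 2 | 2 | 3 | 3 | 4 | 4
  row 5: 1 | 1 | 2 | 3 | 4 | 4 | 5 | 5
  row 6: 1 | 1 | 2 | 3 | 4 | 4 | 5 | 6
  row 7: 1 | 2 | 3 | 4 | 5 | 5 | 6 | 7
  row 8: 1 | 2 | 3 | 4 | 5 | 6 | 7 | 8

second differences of R give the permutation w = (1, 7, 5, 3, 4, 8, 2, 6).

D(w) has 12 cells with 4 SE-corners; essential set:

[(2, 6, 1), (3, 4, 1), (6, 2, 1), (6, 6, 4)]


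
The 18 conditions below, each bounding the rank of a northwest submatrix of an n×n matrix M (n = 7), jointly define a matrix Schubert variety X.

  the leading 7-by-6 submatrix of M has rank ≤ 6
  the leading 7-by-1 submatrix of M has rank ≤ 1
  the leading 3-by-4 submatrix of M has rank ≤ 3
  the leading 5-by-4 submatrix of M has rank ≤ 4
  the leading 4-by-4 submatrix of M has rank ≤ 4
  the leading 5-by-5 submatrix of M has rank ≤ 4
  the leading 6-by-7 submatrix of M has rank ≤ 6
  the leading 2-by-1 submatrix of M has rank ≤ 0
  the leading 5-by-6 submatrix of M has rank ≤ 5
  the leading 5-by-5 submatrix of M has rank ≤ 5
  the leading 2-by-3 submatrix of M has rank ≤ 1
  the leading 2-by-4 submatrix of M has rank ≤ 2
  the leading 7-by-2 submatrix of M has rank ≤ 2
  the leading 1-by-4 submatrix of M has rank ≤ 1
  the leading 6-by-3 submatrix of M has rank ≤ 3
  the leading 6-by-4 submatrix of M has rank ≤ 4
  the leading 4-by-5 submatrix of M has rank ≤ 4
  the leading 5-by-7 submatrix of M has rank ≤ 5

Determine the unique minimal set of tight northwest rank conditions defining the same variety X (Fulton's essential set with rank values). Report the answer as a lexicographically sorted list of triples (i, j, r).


The tightest implied rank at each (i,j), from the 18 conditions:

  row 1: 0 | 1 | 1 | 1 | 1 | 1 | 1
  row 2: 0 | 1 | 1 | 2 | 2 | 2 | 2
  row 3: 1 | 2 | 2 | 3 | 3 | 3 | 3
  row 4: 1 | 2 | 3 | 4 | 4 | 4 | 4
  row 5: 1 | 2 | 3 | 4 | 4 | 5 | 5
  row 6: 1 | 2 | 3 | 4 | 5 | 6 | 6
  row 7: 1 | 2 | 3 | 4 | 5 | 6 | 7

giving w = (2, 4, 1, 3, 6, 5, 7) via Δ²R.

D(w) has 4 cells with 3 SE-corners; essential set:

[(2, 1, 0), (2, 3, 1), (5, 5, 4)]


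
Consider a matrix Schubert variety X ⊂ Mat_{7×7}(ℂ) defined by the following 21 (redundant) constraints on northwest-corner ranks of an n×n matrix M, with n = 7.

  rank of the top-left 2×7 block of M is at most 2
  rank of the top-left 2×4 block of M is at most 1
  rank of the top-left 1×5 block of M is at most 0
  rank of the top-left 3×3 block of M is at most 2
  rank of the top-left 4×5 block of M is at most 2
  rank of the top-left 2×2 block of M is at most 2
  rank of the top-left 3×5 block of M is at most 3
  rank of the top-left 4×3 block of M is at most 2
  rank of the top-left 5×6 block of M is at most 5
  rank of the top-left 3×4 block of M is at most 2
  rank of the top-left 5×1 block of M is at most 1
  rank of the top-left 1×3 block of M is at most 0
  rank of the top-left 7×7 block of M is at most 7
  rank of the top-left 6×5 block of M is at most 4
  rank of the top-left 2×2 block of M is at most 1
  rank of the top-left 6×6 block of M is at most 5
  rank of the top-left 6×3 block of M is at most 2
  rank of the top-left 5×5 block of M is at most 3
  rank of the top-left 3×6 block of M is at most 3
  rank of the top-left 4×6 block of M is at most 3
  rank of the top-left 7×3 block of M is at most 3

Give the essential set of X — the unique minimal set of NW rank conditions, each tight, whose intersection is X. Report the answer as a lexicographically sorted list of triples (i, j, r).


Reconstructing r_w from the 21 given conditions:

  row 1: 0, 0, 0, 0, 0, 1, 1
  row 2: 1, 1, 1, 1, 1, 2, 2
  row 3: 1, 2, 2, 2, 2, 3, 3
  row 4: 1, 2, 2, 2, 2, 3, 4
  row 5: 1, 2, 2, 3, 3, 4, 5
  row 6: 1, 2, 2, 3, 4, 5, 6
  row 7: 1, 2, 3, 4, 5, 6, 7

the unique w with this rank table is (6, 1, 2, 7, 4, 5, 3).

|D(w)|=10, |Ess(w)|=3:

[(1, 5, 0), (4, 5, 2), (6, 3, 2)]


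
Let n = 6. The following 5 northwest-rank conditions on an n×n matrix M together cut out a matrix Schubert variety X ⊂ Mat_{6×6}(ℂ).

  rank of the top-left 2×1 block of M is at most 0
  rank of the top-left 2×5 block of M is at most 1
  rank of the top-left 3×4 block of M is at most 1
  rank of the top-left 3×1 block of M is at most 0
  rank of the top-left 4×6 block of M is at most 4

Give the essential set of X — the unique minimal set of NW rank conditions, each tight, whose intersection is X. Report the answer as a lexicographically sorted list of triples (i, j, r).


Reconstructing r_w from the 5 given conditions:

  i=1: 0 | 1 | 1 | 1 | 1 | 1
  i=2: 0 | 1 | 1 | 1 | 1 | 2
  i=3: 0 | 1 | 1 | 1 | 2 | 3
  i=4: 1 | 2 | 2 | 2 | 3 | 4
  i=5: 1 | 2 | 3 | 3 | 4 | 5
  i=6: 1 | 2 | 3 | 4 | 5 | 6

so w = (2, 6, 5, 1, 3, 4).

Rothe diagram D(w) (8 cells), 3 SE-corners (essential conditions):

[(2, 5, 1), (3, 1, 0), (3, 4, 1)]


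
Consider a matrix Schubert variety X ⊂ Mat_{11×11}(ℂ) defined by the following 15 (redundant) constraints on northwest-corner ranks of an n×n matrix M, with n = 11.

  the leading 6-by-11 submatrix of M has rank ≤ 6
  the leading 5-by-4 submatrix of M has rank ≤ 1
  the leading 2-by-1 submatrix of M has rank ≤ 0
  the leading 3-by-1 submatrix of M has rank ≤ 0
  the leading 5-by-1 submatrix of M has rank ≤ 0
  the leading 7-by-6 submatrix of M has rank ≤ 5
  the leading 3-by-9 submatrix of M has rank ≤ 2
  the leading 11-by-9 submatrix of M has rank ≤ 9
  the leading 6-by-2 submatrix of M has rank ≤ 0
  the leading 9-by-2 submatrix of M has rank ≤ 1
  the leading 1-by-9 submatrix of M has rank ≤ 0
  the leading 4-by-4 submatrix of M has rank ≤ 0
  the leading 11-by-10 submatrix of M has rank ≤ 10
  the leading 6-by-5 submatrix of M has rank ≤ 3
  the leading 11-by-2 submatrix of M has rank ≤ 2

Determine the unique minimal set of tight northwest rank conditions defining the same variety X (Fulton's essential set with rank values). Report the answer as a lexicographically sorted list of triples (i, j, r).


The tightest implied rank at each (i,j), from the 15 conditions:

  0 | 0 | 0 | 0 | 0 | 0 | 0 | 0 | 0 | 1 | 1
  0 | 0 | 0 | 0 | 1 | 1 | 1 | 1 | 1 | 2 | 2
  0 | 0 | 0 | 0 | 1 | 2 | 2 | 2 | 2 | 3 | 3
  0 | 0 | 0 | 0 | 1 | 2 | 3 | 3 | 3 | 4 | 4
  0 | 0 | 1 | 1 | 2 | 3 | 4 | 4 | 4 | 5 | 5
  0 | 0 | 1 | 2 | 3 | 4 | 5 | 5 | 5 | 6 | 6
  1 | 1 | 2 | 3 | 4 | 5 | 6 | 6 | 6 | 7 | 7
  1 | 1 | 2 | 3 | 4 | 5 | 6 | 7 | 7 | 8 | 8
  1 | 1 | 2 | 3 | 4 | 5 | 6 | 7 | 8 | 9 | 9
  1 | 2 | 3 | 4 | 5 | 6 | 7 | 8 | 9 | 10 | 10
  1 | 2 | 3 | 4 | 5 | 6 | 7 | 8 | 9 | 10 | 11

hence w(1..11) = (10, 5, 6, 7, 3, 4, 1, 8, 9, 2, 11).

Fulton essential set (4 of the 27 Rothe cells):

[(1, 9, 0), (4, 4, 0), (6, 2, 0), (9, 2, 1)]


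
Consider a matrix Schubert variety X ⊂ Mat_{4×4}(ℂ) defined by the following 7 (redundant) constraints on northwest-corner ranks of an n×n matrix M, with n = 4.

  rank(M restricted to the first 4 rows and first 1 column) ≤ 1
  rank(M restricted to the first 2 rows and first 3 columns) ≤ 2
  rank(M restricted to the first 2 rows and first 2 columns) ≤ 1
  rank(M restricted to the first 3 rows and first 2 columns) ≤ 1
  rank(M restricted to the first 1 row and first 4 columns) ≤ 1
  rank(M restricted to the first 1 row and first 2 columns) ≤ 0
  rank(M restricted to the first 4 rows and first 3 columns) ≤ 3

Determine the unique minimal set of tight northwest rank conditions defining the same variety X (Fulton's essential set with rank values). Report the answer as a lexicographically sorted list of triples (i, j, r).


The tightest implied rank at each (i,j), from the 7 conditions:

  R[1]: 0 | 0 | 1 | 1
  R[2]: 1 | 1 | 2 | 2
  R[3]: 1 | 1 | 2 | 3
  R[4]: 1 | 2 | 3 | 4

hence w(1..4) = (3, 1, 4, 2).

Fulton essential set (2 of the 3 Rothe cells):

[(1, 2, 0), (3, 2, 1)]


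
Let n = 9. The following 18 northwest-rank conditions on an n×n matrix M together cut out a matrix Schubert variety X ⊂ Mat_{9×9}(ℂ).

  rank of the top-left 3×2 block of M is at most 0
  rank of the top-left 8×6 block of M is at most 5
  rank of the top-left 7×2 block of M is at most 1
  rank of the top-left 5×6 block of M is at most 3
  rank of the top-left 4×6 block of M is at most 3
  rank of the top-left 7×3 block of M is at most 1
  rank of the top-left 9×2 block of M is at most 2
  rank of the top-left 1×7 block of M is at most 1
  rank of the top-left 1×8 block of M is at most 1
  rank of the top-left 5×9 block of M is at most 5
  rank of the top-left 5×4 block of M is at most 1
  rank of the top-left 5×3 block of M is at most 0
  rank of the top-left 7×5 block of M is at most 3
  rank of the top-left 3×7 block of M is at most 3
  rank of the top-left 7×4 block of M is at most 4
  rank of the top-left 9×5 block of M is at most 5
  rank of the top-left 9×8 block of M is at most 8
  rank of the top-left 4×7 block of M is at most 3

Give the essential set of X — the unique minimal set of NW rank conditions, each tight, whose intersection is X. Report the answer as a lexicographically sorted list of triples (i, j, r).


Computing R[i][j] = min implied NW-rank bound (n=9, 18 conditions):

  row 1: 0  0  0  1  1  1  1  1  1
  row 2: 0  0  0  1  2  2  2  2  2
  row 3: 0  0  0  1  2  3  3  3  3
  row 4: 0  0  0  1  2  3  3  4  4
  row 5: 0  0  0  1  2  3  4  5  5
  row 6: 1  1  1  2  3  4  5  6  6
  row 7: 1  1  1  2  3  4  5  6  7
  row 8: 1  2  2  3  4  5  6  7  8
  row 9: 1  2  3  4  5  6  7  8  9

the unique w with this rank table is (4, 5, 6, 8, 7, 1, 9, 2, 3).

Rothe diagram D(w) (18 cells), 3 SE-corners (essential conditions):

[(4, 7, 3), (5, 3, 0), (7, 3, 1)]


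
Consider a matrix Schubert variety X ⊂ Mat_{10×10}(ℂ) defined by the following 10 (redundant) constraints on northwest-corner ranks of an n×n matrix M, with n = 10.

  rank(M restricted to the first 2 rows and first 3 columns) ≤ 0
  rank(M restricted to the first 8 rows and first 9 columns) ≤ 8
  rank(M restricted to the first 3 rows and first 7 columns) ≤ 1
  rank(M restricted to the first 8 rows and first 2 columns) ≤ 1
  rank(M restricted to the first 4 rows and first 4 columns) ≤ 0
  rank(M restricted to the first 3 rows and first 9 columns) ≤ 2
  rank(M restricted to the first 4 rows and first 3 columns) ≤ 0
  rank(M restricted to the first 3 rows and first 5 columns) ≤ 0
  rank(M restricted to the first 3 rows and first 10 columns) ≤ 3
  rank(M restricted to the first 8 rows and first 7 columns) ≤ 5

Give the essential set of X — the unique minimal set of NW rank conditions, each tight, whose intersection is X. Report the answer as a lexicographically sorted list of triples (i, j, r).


Computing R[i][j] = min implied NW-rank bound (n=10, 10 conditions):

  0 | 0 | 0 | 0 | 0 | 1 | 1 | 1 | 1 | 1
  0 | 0 | 0 | 0 | 0 | 1 | 1 | 2 | 2 | 2
  0 | 0 | 0 | 0 | 0 | 1 | 1 | 2 | 2 | 3
  0 | 0 | 0 | 0 | 1 | 2 | 2 | 3 | 3 | 4
  1 | 1 | 1 | 1 | 2 | 3 | 3 | 4 | 4 | 5
  1 | 1 | 2 | 2 | 3 | 4 | 4 | 5 | 5 | 6
  1 | 1 | 2 | 3 | 4 | 5 | 5 | 6 | 6 | 7
  1 | 1 | 2 | 3 | 4 | 5 | 5 | 6 | 7 | 8
  1 | 2 | 3 | 4 | 5 | 6 | 6 | 7 | 8 | 9
  1 | 2 | 3 | 4 | 5 | 6 | 7 | 8 | 9 | 10

so w = (6, 8, 10, 5, 1, 3, 4, 9, 2, 7).

|D(w)|=26, |Ess(w)|=6:

[(3, 5, 0), (3, 7, 1), (3, 9, 2), (4, 4, 0), (8, 2, 1), (8, 7, 5)]


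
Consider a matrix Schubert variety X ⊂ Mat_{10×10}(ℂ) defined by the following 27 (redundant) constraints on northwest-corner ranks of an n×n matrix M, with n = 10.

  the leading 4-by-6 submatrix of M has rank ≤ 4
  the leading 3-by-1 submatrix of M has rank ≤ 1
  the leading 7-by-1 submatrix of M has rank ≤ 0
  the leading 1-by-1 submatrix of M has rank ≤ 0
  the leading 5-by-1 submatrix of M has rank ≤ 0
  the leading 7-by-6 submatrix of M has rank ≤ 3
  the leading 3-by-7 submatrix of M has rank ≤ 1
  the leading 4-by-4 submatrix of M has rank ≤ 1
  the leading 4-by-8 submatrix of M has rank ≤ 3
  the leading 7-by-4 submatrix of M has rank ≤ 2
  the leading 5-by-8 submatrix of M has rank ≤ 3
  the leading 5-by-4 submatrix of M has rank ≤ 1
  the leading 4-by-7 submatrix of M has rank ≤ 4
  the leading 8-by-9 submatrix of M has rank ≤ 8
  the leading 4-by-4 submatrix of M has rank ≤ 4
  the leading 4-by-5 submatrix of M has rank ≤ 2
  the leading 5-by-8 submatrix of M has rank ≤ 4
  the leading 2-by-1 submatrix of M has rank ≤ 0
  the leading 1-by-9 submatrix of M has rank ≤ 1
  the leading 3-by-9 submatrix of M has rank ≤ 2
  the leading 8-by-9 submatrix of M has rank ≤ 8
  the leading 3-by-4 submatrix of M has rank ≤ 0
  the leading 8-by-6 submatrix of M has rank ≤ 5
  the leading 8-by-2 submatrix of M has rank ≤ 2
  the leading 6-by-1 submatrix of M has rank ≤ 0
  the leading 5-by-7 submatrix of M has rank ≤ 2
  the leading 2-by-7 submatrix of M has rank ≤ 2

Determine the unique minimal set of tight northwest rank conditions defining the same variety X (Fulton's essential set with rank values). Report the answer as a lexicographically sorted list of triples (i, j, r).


Computing R[i][j] = min implied NW-rank bound (n=10, 27 conditions):

  0, 0, 0, 0, 1, 1, 1, 1, 1, 1
  0, 0, 0, 0, 1, 1, 1, 2, 2, 2
  0, 0, 0, 0, 1, 1, 1, 2, 2, 3
  0, 1, 1, 1, 2, 2, 2, 3, 3, 4
  0, 1, 1, 1, 2, 2, 2, 3, 4, 5
  0, 1, 2, 2, 3, 3, 3, 4, 5, 6
  0, 1, 2, 2, 3, 3, 4, 5, 6, 7
  1, 2, 3, 3, 4, 4, 5, 6, 7, 8
  1, 2, 3, 4, 5, 5, 6, 7, 8, 9
  1, 2, 3, 4, 5, 6, 7, 8, 9, 10

reading off 1-entries of Δ²R: w = (5, 8, 10, 2, 9, 3, 7, 1, 4, 6).

Fulton essential set (8 of the 27 Rothe cells):

[(3, 4, 0), (3, 7, 1), (3, 9, 2), (5, 4, 1), (5, 7, 2), (7, 1, 0), (7, 4, 2), (7, 6, 3)]


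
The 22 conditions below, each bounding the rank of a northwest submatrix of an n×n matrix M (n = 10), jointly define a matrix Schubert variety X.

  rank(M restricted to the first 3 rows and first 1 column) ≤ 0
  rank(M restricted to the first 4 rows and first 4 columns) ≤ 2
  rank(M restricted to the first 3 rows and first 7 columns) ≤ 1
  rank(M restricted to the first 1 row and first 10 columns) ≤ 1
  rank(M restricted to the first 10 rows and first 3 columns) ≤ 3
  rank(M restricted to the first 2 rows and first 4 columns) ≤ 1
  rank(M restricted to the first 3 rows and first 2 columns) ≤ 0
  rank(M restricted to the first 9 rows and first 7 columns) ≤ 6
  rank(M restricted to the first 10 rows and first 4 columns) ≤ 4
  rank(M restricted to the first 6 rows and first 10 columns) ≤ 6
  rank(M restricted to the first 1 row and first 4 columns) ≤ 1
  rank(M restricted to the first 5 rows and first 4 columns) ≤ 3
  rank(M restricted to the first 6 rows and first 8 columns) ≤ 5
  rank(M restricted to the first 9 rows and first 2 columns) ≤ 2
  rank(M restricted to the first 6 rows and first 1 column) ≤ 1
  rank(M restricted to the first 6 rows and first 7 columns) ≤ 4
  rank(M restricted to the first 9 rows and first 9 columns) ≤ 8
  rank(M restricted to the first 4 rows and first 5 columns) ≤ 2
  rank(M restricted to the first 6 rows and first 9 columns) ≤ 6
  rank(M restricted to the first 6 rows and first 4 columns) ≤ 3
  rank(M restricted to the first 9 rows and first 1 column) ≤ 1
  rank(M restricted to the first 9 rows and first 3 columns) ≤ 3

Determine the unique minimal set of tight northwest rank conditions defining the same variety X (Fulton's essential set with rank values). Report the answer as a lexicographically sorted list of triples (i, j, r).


Propagating the 22 rank bounds to every northwest block:

  0, 0, 1, 1, 1, 1, 1, 1, 1, 1
  0, 0, 1, 1, 1, 1, 1, 2, 2, 2
  0, 0, 1, 1, 1, 1, 1, 2, 3, 3
  1, 1, 2, 2, 2, 2, 2, 3, 4, 4
  1, 2, 3, 3, 3, 3, 3, 4, 5, 5
  1, 2, 3, 3, 4, 4, 4, 5, 6, 6
  1, 2, 3, 4, 5, 5, 5, 6, 7, 7
  1, 2, 3, 4, 5, 6, 6, 7, 8, 8
  1, 2, 3, 4, 5, 6, 6, 7, 8, 9
  1, 2, 3, 4, 5, 6, 7, 8, 9, 10

second differences of R give the permutation w = (3, 8, 9, 1, 2, 5, 4, 6, 10, 7).

4 SE-corners of the 16-cell Rothe diagram give Ess(w):

[(3, 2, 0), (3, 7, 1), (6, 4, 3), (9, 7, 6)]


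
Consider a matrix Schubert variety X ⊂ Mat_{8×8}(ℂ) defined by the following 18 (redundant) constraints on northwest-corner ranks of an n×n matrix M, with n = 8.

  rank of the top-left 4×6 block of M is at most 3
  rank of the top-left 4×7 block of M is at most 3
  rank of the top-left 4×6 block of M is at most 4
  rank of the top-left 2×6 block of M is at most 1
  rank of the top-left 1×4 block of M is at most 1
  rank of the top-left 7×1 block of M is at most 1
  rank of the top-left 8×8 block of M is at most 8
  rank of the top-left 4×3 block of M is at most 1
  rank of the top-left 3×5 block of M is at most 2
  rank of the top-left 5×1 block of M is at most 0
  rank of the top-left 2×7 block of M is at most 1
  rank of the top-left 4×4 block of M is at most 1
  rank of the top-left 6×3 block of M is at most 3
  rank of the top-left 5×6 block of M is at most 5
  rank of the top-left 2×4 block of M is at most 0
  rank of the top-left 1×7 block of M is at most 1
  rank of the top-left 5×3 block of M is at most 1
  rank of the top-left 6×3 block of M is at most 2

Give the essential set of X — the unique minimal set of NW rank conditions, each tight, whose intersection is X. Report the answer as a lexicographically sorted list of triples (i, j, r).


The tightest implied rank at each (i,j), from the 18 conditions:

  row 1: 0 | 0 | 0 | 0 | 1 | 1 | 1 | 1
  row 2: 0 | 0 | 0 | 0 | 1 | 1 | 1 | 2
  row 3: 0 | 1 | 1 | 1 | 2 | 2 | 2 | 3
  row 4: 0 | 1 | 1 | 1 | 2 | 3 | 3 | 4
  row 5: 0 | 1 | 1 | 2 | 3 | 4 | 4 | 5
  row 6: 1 | 2 | 2 | 3 | 4 | 5 | 5 | 6
  row 7: 1 | 2 | 3 | 4 | 5 | 6 | 6 | 7
  row 8: 1 | 2 | 3 | 4 | 5 | 6 | 7 | 8

hence w(1..8) = (5, 8, 2, 6, 4, 1, 3, 7).

Fulton essential set (5 of the 16 Rothe cells):

[(2, 4, 0), (2, 7, 1), (4, 4, 1), (5, 1, 0), (5, 3, 1)]


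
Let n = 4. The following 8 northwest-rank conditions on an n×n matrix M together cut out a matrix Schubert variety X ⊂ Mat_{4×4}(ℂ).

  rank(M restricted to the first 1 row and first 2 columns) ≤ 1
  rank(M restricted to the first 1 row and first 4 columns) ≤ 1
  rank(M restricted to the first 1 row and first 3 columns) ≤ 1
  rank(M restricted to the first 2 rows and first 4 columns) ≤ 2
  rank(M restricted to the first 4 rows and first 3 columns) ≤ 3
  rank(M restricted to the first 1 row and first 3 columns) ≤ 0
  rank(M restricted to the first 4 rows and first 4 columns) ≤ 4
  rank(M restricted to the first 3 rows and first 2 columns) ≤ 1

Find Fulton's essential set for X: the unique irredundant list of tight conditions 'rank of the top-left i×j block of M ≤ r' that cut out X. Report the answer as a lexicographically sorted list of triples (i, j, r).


Recovering R(i,j) via the rank-extension bound from the 8 conditions:

  0, 0, 0, 1
  1, 1, 1, 2
  1, 1, 2, 3
  1, 2, 3, 4

the unique w with this rank table is (4, 1, 3, 2).

ℓ(w)=4; the 2 essential cells (i,j,r):

[(1, 3, 0), (3, 2, 1)]


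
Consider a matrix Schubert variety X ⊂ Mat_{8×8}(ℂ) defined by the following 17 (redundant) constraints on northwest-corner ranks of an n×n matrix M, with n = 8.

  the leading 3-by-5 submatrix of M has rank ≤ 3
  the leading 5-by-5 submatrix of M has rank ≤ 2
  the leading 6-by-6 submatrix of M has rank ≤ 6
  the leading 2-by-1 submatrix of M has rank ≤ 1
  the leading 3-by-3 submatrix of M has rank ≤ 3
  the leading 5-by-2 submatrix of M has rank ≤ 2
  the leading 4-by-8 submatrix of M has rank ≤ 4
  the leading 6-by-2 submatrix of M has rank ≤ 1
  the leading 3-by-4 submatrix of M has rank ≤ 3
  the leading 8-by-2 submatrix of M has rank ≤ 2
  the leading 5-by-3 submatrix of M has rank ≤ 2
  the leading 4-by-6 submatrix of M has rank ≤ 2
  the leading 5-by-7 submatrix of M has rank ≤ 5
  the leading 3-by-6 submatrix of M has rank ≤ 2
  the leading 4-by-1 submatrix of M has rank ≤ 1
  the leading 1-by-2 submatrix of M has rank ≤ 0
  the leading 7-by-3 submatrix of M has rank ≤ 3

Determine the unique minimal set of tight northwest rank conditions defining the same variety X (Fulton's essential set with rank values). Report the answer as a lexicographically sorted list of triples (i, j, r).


Propagating the 17 rank bounds to every northwest block:

  0 0 1 1 1 1 1 1
  1 1 2 2 2 2 2 2
  1 1 2 2 2 2 3 3
  1 1 2 2 2 2 3 4
  1 1 2 2 2 3 4 5
  1 1 2 3 3 4 5 6
  1 2 3 4 4 5 6 7
  1 2 3 4 5 6 7 8

hence w(1..8) = (3, 1, 7, 8, 6, 4, 2, 5).

ℓ(w)=14; the 4 essential cells (i,j,r):

[(1, 2, 0), (4, 6, 2), (5, 5, 2), (6, 2, 1)]


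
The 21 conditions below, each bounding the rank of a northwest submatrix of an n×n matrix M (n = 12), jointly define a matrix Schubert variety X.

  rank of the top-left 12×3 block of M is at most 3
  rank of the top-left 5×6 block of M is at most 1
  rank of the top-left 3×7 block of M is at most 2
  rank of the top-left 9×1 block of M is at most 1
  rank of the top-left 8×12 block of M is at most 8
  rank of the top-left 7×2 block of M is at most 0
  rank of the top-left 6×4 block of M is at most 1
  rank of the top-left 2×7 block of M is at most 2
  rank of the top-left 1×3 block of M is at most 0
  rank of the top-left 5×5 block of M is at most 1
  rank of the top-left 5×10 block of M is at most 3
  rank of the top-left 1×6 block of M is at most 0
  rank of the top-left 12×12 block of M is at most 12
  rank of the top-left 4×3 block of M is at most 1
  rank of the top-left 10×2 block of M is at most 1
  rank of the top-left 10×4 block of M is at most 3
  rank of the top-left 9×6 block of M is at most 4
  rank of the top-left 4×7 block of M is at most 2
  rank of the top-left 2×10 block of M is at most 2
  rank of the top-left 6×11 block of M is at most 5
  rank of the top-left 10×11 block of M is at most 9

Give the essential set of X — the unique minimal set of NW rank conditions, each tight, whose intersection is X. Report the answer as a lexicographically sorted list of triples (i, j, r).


Rank table r_w(12×12) implied by the 21 constraints:

  row 1: 0 | 0 | 0 | 0 | 0 | 0 | 1 | 1 | 1 | 1 | 1 | 1
  row 2: 0 | 0 | 1 | 1 | 1 | 1 | 2 | 2 | 2 | 2 | 2 | 2
  row 3: 0 | 0 | 1 | 1 | 1 | 1 | 2 | 3 | 3 | 3 | 3 | 3
  row 4: 0 | 0 | 1 | 1 | 1 | 1 | 2 | 3 | 3 | 3 | 4 | 4
  row 5: 0 | 0 | 1 | 1 | 1 | 1 | 2 | 3 | 3 | 3 | 4 | 5
  row 6: 0 | 0 | 1 | 1 | 2 | 2 | 3 | 4 | 4 | 4 | 5 | 6
  row 7: 0 | 0 | 1 | 2 | 3 | 3 | 4 | 5 | 5 | 5 | 6 | 7
  row 8: 1 | 1 | 2 | 3 | 4 | 4 | 5 | 6 | 6 | 6 | 7 | 8
  row 9: 1 | 1 | 2 | 3 | 4 | 4 | 5 | 6 | 7 | 7 | 8 | 9
  row 10: 1 | 1 | 2 | 3 | 4 | 5 | 6 | 7 | 8 | 8 | 9 | 10
  row 11: 1 | 2 | 3 | 4 | 5 | 6 | 7 | 8 | 9 | 9 | 10 | 11
  row 12: 1 | 2 | 3 | 4 | 5 | 6 | 7 | 8 | 9 | 10 | 11 | 12

giving w = (7, 3, 8, 11, 12, 5, 4, 1, 9, 6, 2, 10) via Δ²R.

D(w) has 35 cells with 7 SE-corners; essential set:

[(1, 6, 0), (5, 6, 1), (5, 10, 3), (6, 4, 1), (7, 2, 0), (9, 6, 4), (10, 2, 1)]


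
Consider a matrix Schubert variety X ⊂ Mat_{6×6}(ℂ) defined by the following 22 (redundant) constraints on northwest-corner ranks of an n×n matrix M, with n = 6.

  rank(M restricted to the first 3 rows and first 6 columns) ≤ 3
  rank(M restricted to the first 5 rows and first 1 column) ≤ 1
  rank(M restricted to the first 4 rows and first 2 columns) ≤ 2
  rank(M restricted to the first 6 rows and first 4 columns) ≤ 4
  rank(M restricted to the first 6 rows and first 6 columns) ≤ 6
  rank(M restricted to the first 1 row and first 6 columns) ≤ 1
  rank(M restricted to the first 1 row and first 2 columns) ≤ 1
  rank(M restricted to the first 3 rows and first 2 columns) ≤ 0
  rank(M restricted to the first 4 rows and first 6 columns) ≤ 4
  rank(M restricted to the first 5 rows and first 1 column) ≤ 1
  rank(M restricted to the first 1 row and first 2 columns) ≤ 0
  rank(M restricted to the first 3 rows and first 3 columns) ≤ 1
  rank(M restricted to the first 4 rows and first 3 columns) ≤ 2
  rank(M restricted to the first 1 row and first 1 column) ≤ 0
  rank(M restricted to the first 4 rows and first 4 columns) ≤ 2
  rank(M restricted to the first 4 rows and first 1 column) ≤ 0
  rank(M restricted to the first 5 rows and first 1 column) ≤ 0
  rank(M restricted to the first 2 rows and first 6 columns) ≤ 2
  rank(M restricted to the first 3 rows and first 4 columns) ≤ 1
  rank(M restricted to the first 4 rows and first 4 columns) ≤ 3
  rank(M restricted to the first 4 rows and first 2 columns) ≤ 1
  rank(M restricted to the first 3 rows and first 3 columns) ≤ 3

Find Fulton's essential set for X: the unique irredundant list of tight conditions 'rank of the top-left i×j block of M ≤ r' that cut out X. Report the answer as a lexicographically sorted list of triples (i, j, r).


Computing R[i][j] = min implied NW-rank bound (n=6, 22 conditions):

  R[1]: 0 0 1 1 1 1
  R[2]: 0 0 1 1 2 2
  R[3]: 0 0 1 1 2 3
  R[4]: 0 1 2 2 3 4
  R[5]: 0 1 2 3 4 5
  R[6]: 1 2 3 4 5 6

hence w(1..6) = (3, 5, 6, 2, 4, 1).

|D(w)|=10, |Ess(w)|=3:

[(3, 2, 0), (3, 4, 1), (5, 1, 0)]


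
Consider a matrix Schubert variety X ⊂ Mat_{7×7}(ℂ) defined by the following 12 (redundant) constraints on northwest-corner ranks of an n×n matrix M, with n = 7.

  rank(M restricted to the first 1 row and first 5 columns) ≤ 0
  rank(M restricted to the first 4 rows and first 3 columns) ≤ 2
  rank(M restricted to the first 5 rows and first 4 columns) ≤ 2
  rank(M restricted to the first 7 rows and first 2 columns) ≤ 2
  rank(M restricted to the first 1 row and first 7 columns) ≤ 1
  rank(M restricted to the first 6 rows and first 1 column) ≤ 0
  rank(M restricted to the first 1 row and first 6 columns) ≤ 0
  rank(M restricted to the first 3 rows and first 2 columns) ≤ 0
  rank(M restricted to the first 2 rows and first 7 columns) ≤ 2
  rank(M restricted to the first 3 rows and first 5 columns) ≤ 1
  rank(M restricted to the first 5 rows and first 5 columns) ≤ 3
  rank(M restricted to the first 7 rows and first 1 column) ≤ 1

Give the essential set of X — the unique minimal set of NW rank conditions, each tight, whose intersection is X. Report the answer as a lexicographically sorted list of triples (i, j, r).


Reconstructing r_w from the 12 given conditions:

  i=1: 0 | 0 | 0 | 0 | 0 | 0 | 1
  i=2: 0 | 0 | 1 | 1 | 1 | 1 | 2
  i=3: 0 | 0 | 1 | 1 | 1 | 2 | 3
  i=4: 0 | 1 | 2 | 2 | 2 | 3 | 4
  i=5: 0 | 1 | 2 | 2 | 3 | 4 | 5
  i=6: 0 | 1 | 2 | 3 | 4 | 5 | 6
  i=7: 1 | 2 | 3 | 4 | 5 | 6 | 7

hence w(1..7) = (7, 3, 6, 2, 5, 4, 1).

Fulton essential set (5 of the 16 Rothe cells):

[(1, 6, 0), (3, 2, 0), (3, 5, 1), (5, 4, 2), (6, 1, 0)]


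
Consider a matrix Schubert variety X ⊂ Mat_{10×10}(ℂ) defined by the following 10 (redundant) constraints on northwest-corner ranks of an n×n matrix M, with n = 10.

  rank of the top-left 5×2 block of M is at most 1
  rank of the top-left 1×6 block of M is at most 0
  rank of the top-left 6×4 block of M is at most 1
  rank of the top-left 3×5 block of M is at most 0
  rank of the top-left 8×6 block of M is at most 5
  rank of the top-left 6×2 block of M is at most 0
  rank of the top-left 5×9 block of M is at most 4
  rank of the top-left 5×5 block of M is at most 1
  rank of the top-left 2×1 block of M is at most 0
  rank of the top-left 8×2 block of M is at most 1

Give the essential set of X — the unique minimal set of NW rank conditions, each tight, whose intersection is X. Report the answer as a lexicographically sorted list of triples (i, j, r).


Reconstructing r_w from the 10 given conditions:

  R[1]: 0, 0, 0, 0, 0, 0, 1, 1, 1, 1
  R[2]: 0, 0, 0, 0, 0, 1, 2, 2, 2, 2
  R[3]: 0, 0, 0, 0, 0, 1, 2, 3, 3, 3
  R[4]: 0, 0, 1, 1, 1, 2, 3, 4, 4, 4
  R[5]: 0, 0, 1, 1, 1, 2, 3, 4, 4, 5
  R[6]: 0, 0, 1, 1, 2, 3, 4, 5, 5, 6
  R[7]: 1, 1, 2, 2, 3, 4, 5, 6, 6, 7
  R[8]: 1, 1, 2, 3, 4, 5, 6, 7, 7, 8
  R[9]: 1, 2, 3, 4, 5, 6, 7, 8, 8, 9
  R[10]: 1, 2, 3, 4, 5, 6, 7, 8, 9, 10

second differences of R give the permutation w = (7, 6, 8, 3, 10, 5, 1, 4, 2, 9).

Rothe diagram D(w) (27 cells), 7 SE-corners (essential conditions):

[(1, 6, 0), (3, 5, 0), (5, 5, 1), (5, 9, 4), (6, 2, 0), (6, 4, 1), (8, 2, 1)]


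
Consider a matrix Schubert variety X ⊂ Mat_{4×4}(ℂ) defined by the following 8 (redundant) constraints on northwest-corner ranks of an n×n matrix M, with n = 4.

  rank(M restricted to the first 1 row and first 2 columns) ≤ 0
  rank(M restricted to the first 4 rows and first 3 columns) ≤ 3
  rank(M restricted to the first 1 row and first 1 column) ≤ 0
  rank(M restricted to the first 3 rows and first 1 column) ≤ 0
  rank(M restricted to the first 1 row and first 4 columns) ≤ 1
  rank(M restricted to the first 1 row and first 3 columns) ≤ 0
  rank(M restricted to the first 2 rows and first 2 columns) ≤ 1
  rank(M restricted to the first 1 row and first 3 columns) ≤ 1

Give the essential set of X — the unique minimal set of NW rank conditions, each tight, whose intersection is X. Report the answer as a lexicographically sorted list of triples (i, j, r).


The tightest implied rank at each (i,j), from the 8 conditions:

  row 1: 0  0  0  1
  row 2: 0  1  1  2
  row 3: 0  1  2  3
  row 4: 1  2  3  4

reading off 1-entries of Δ²R: w = (4, 2, 3, 1).

|D(w)|=5, |Ess(w)|=2:

[(1, 3, 0), (3, 1, 0)]


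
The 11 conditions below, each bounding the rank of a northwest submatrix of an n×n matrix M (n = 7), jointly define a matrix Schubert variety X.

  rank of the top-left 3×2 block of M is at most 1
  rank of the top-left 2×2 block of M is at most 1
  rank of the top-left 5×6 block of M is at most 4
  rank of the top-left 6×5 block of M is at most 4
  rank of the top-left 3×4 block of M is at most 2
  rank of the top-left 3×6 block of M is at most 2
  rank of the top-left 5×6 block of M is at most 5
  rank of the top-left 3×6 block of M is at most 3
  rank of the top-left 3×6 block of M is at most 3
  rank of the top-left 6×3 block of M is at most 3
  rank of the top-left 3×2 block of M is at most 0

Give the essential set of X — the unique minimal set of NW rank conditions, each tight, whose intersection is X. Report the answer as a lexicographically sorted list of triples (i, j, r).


Rank table r_w(7×7) implied by the 11 constraints:

  0 | 0 | 1 | 1 | 1 | 1 | 1
  0 | 0 | 1 | 2 | 2 | 2 | 2
  0 | 0 | 1 | 2 | 2 | 2 | 3
  1 | 1 | 2 | 3 | 3 | 3 | 4
  1 | 2 | 3 | 4 | 4 | 4 | 5
  1 | 2 | 3 | 4 | 4 | 5 | 6
  1 | 2 | 3 | 4 | 5 | 6 | 7

reading off 1-entries of Δ²R: w = (3, 4, 7, 1, 2, 6, 5).

Fulton essential set (3 of the 9 Rothe cells):

[(3, 2, 0), (3, 6, 2), (6, 5, 4)]


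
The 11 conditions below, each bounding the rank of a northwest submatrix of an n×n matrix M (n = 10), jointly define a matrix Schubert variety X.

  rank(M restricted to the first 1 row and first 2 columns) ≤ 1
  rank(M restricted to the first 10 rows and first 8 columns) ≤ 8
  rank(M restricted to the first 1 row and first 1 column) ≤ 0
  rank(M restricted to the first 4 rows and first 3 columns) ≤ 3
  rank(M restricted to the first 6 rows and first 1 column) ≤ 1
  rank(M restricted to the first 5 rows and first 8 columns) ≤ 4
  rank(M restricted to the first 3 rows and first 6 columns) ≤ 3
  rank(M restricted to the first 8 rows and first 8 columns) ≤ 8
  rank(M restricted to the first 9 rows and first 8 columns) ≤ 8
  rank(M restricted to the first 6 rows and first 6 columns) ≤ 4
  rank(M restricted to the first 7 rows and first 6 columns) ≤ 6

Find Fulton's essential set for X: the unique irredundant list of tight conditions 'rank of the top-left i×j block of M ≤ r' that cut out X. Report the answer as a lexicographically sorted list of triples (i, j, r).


The tightest implied rank at each (i,j), from the 11 conditions:

  i=1: 0 | 1 | 1 | 1 | 1 | 1 | 1 | 1 | 1 | 1
  i=2: 1 | 2 | 2 | 2 | 2 | 2 | 2 | 2 | 2 | 2
  i=3: 1 | 2 | 3 | 3 | 3 | 3 | 3 | 3 | 3 | 3
  i=4: 1 | 2 | 3 | 4 | 4 | 4 | 4 | 4 | 4 | 4
  i=5: 1 | 2 | 3 | 4 | 4 | 4 | 4 | 4 | 5 | 5
  i=6: 1 | 2 | 3 | 4 | 4 | 4 | 5 | 5 | 6 | 6
  i=7: 1 | 2 | 3 | 4 | 5 | 5 | 6 | 6 | 7 | 7
  i=8: 1 | 2 | 3 | 4 | 5 | 6 | 7 | 7 | 8 | 8
  i=9: 1 | 2 | 3 | 4 | 5 | 6 | 7 | 8 | 9 | 9
  i=10: 1 | 2 | 3 | 4 | 5 | 6 | 7 | 8 | 9 | 10

giving w = (2, 1, 3, 4, 9, 7, 5, 6, 8, 10) via Δ²R.

|D(w)|=7, |Ess(w)|=3:

[(1, 1, 0), (5, 8, 4), (6, 6, 4)]


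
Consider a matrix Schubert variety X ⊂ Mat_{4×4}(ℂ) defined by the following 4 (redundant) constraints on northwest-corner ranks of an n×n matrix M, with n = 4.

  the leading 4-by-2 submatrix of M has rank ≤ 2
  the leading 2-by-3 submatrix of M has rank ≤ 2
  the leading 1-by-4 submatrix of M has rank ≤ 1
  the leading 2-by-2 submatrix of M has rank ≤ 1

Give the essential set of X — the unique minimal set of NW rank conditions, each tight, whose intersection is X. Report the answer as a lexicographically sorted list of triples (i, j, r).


Recovering R(i,j) via the rank-extension bound from the 4 conditions:

  i=1: 1  1  1  1
  i=2: 1  1  2  2
  i=3: 1  2  3  3
  i=4: 1  2  3  4

giving w = (1, 3, 2, 4) via Δ²R.

ℓ(w)=1; the 1 essential cell (i,j,r):

[(2, 2, 1)]


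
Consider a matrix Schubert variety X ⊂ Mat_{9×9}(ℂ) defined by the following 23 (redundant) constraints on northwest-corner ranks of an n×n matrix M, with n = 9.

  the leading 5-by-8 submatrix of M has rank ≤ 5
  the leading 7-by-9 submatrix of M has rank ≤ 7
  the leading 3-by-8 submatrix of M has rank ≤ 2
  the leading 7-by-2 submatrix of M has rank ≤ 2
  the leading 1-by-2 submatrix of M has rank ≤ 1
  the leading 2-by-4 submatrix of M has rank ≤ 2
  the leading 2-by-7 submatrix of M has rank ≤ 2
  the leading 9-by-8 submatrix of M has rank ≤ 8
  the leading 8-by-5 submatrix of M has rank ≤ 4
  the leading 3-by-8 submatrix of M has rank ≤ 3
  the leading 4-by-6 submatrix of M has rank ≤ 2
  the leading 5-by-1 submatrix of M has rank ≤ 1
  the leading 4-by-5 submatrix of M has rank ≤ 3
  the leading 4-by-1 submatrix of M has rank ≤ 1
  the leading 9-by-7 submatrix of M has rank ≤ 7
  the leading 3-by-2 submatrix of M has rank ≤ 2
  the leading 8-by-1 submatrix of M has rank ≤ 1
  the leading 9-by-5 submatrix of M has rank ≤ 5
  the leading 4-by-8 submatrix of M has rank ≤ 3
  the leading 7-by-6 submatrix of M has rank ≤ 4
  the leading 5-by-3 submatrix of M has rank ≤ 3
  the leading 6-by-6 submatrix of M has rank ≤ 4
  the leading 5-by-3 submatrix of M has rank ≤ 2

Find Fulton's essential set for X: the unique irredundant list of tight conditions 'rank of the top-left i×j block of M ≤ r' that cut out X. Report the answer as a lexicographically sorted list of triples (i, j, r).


Recovering R(i,j) via the rank-extension bound from the 23 conditions:

  row 1: 1 | 1 | 1 | 1 | 1 | 1 | 1 | 1 | 1
  row 2: 1 | 2 | 2 | 2 | 2 | 2 | 2 | 2 | 2
  row 3: 1 | 2 | 2 | 2 | 2 | 2 | 2 | 2 | 3
  row 4: 1 | 2 | 2 | 2 | 2 | 2 | 3 | 3 | 4
  row 5: 1 | 2 | 2 | 3 | 3 | 3 | 4 | 4 | 5
  row 6: 1 | 2 | 3 | 4 | 4 | 4 | 5 | 5 | 6
  row 7: 1 | 2 | 3 | 4 | 4 | 4 | 5 | 6 | 7
  row 8: 1 | 2 | 3 | 4 | 4 | 5 | 6 | 7 | 8
  row 9: 1 | 2 | 3 | 4 | 5 | 6 | 7 | 8 | 9

hence w(1..9) = (1, 2, 9, 7, 4, 3, 8, 6, 5).

ℓ(w)=14; the 5 essential cells (i,j,r):

[(3, 8, 2), (4, 6, 2), (5, 3, 2), (7, 6, 4), (8, 5, 4)]


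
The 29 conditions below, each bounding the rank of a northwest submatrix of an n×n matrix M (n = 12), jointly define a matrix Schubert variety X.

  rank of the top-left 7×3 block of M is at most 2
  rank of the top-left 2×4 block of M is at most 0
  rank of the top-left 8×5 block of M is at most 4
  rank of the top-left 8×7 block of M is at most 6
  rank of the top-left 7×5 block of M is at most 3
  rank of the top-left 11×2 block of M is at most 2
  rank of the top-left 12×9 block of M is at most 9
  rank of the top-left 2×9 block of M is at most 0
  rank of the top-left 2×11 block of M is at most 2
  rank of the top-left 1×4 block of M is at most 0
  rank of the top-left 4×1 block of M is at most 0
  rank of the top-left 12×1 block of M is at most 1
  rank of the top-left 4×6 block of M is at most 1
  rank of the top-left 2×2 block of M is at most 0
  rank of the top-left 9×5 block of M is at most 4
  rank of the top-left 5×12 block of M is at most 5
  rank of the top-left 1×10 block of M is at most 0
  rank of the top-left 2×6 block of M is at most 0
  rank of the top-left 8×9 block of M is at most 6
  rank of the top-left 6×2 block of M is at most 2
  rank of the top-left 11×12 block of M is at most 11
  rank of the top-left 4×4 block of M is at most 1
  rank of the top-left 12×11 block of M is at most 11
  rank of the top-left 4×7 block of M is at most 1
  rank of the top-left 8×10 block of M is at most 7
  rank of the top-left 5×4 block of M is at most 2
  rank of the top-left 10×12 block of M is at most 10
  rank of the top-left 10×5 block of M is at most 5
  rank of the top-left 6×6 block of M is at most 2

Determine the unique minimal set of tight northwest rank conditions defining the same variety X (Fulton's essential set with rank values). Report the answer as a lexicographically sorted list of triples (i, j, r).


The tightest implied rank at each (i,j), from the 29 conditions:

  0 | 0 | 0 | 0 | 0 | 0 | 0 | 0 | 0 | 0 | 1 | 1
  0 | 0 | 0 | 0 | 0 | 0 | 0 | 0 | 0 | 1 | 2 | 2
  0 | 1 | 1 | 1 | 1 | 1 | 1 | 1 | 1 | 2 | 3 | 3
  0 | 1 | 1 | 1 | 1 | 1 | 1 | 2 | 2 | 3 | 4 | 4
  1 | 2 | 2 | 2 | 2 | 2 | 2 | 3 | 3 | 4 | 5 | 5
  1 | 2 | 2 | 2 | 2 | 2 | 3 | 4 | 4 | 5 | 6 | 6
  1 | 2 | 2 | 3 | 3 | 3 | 4 | 5 | 5 | 6 | 7 | 7
  1 | 2 | 3 | 4 | 4 | 4 | 5 | 6 | 6 | 7 | 8 | 8
  1 | 2 | 3 | 4 | 4 | 5 | 6 | 7 | 7 | 8 | 9 | 9
  1 | 2 | 3 | 4 | 5 | 6 | 7 | 8 | 8 | 9 | 10 | 10
  1 | 2 | 3 | 4 | 5 | 6 | 7 | 8 | 9 | 10 | 11 | 11
  1 | 2 | 3 | 4 | 5 | 6 | 7 | 8 | 9 | 10 | 11 | 12

reading off 1-entries of Δ²R: w = (11, 10, 2, 8, 1, 7, 4, 3, 6, 5, 9, 12).

Fulton essential set (7 of the 32 Rothe cells):

[(1, 10, 0), (2, 9, 0), (4, 1, 0), (4, 7, 1), (6, 6, 2), (7, 3, 2), (9, 5, 4)]


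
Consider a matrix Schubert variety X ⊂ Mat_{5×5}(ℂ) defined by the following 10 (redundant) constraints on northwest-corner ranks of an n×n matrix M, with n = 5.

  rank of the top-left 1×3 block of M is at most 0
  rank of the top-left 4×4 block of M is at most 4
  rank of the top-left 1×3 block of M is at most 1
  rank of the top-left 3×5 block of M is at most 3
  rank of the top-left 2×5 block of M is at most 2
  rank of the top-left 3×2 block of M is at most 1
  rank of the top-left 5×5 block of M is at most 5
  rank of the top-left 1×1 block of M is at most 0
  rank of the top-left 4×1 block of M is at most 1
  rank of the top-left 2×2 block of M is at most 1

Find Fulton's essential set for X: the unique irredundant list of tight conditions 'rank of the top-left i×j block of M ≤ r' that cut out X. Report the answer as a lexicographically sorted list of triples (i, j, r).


Computing R[i][j] = min implied NW-rank bound (n=5, 10 conditions):

  0  0  0  1  1
  1  1  1  2  2
  1  1  2  3  3
  1  2  3  4  4
  1  2  3  4  5

hence w(1..5) = (4, 1, 3, 2, 5).

|D(w)|=4, |Ess(w)|=2:

[(1, 3, 0), (3, 2, 1)]
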